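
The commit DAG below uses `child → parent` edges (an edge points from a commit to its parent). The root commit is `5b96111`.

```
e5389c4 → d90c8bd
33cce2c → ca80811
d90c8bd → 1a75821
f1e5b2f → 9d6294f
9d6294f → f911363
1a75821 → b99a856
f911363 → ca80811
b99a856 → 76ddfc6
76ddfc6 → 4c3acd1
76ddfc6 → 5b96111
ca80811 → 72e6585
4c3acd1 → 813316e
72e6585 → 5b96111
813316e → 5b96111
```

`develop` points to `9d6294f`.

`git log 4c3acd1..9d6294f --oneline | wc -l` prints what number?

Reachable from 9d6294f: {5b96111, 72e6585, 9d6294f, ca80811, f911363}.
Reachable from 4c3acd1: {4c3acd1, 5b96111, 813316e}.
In 9d6294f's history but not 4c3acd1's: {72e6585, 9d6294f, ca80811, f911363} — 4 commits.

4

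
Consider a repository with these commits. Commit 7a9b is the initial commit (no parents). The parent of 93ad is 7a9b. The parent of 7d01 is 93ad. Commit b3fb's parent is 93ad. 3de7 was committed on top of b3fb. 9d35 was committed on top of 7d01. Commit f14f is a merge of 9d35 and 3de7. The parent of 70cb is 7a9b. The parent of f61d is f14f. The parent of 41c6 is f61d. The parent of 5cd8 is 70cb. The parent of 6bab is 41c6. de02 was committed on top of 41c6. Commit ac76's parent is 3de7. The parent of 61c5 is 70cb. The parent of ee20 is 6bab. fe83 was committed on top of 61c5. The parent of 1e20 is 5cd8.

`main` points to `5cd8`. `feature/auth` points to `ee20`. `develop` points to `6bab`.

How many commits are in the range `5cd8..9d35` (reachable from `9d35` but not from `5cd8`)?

Reachable from 9d35: {7a9b, 7d01, 93ad, 9d35}.
Reachable from 5cd8: {5cd8, 70cb, 7a9b}.
In 9d35's history but not 5cd8's: {7d01, 93ad, 9d35} — 3 commits.

3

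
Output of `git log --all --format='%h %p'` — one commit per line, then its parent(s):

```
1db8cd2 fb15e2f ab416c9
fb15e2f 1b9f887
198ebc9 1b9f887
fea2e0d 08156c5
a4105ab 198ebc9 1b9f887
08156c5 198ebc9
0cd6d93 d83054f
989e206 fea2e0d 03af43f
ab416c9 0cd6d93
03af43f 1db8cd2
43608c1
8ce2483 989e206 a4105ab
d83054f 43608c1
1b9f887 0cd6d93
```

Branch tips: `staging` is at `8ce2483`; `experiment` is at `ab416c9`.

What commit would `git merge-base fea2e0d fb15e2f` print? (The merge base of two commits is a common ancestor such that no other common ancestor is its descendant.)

1b9f887

Ancestors of fea2e0d: {08156c5, 0cd6d93, 198ebc9, 1b9f887, 43608c1, d83054f, fea2e0d}.
Ancestors of fb15e2f: {0cd6d93, 1b9f887, 43608c1, d83054f, fb15e2f}.
Common ancestors: {0cd6d93, 1b9f887, 43608c1, d83054f}.
Among these, 1b9f887 is not an ancestor of any other common ancestor — it is the merge base.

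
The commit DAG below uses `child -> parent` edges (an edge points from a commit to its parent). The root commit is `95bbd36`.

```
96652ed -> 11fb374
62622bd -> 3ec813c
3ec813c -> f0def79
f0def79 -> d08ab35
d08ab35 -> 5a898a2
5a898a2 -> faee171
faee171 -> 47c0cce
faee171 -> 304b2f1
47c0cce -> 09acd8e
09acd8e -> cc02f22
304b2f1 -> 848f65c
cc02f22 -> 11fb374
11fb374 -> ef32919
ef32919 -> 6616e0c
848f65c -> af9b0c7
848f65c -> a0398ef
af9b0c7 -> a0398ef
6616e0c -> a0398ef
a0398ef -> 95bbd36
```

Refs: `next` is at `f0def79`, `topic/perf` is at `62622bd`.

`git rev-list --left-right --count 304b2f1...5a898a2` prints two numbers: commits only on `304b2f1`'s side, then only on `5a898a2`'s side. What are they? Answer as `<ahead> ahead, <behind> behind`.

Reachable from 304b2f1: {304b2f1, 848f65c, 95bbd36, a0398ef, af9b0c7}.
Reachable from 5a898a2: {09acd8e, 11fb374, 304b2f1, 47c0cce, 5a898a2, 6616e0c, 848f65c, 95bbd36, a0398ef, af9b0c7, cc02f22, ef32919, faee171}.
Only in 304b2f1's history (ahead): {} — 0.
Only in 5a898a2's history (behind): {09acd8e, 11fb374, 47c0cce, 5a898a2, 6616e0c, cc02f22, ef32919, faee171} — 8.

0 ahead, 8 behind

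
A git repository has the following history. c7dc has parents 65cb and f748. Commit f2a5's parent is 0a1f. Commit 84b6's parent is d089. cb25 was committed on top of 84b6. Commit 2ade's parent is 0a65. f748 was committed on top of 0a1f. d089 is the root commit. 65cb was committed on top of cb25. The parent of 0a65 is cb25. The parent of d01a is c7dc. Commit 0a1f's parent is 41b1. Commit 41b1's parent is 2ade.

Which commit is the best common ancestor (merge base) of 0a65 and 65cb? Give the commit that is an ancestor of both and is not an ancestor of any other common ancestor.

cb25

Ancestors of 0a65: {0a65, 84b6, cb25, d089}.
Ancestors of 65cb: {65cb, 84b6, cb25, d089}.
Common ancestors: {84b6, cb25, d089}.
Among these, cb25 is not an ancestor of any other common ancestor — it is the merge base.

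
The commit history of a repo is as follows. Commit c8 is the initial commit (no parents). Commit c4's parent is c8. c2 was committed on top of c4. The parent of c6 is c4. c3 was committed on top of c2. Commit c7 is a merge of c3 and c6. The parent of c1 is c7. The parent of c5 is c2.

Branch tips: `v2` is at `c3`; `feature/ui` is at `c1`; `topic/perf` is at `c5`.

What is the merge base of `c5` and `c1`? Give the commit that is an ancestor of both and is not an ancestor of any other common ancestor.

Ancestors of c5: {c2, c4, c5, c8}.
Ancestors of c1: {c1, c2, c3, c4, c6, c7, c8}.
Common ancestors: {c2, c4, c8}.
Among these, c2 is not an ancestor of any other common ancestor — it is the merge base.

c2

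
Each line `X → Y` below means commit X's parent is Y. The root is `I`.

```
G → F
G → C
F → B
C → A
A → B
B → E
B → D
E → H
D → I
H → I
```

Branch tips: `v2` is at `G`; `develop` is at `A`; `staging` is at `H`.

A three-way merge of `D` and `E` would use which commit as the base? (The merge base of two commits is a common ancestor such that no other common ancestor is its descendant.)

I

Ancestors of D: {D, I}.
Ancestors of E: {E, H, I}.
Common ancestors: {I}.
The only common ancestor is I, so it is the merge base.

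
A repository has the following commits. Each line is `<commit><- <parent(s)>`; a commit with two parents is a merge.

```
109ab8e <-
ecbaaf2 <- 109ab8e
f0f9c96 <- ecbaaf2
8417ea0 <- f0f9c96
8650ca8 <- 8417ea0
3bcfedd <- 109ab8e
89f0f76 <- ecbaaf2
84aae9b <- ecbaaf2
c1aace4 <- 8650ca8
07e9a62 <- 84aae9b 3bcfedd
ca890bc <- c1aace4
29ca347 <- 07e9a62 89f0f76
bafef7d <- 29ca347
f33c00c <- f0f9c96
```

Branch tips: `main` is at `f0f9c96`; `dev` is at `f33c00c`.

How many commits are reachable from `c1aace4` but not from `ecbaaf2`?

4

Reachable from c1aace4: {109ab8e, 8417ea0, 8650ca8, c1aace4, ecbaaf2, f0f9c96}.
Reachable from ecbaaf2: {109ab8e, ecbaaf2}.
In c1aace4's history but not ecbaaf2's: {8417ea0, 8650ca8, c1aace4, f0f9c96} — 4 commits.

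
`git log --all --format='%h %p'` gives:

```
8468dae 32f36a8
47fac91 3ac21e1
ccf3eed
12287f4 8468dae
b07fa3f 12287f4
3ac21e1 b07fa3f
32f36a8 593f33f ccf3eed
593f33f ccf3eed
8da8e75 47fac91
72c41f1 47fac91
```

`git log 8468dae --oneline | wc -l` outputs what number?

Walking parent pointers from 8468dae: reachable set = {32f36a8, 593f33f, 8468dae, ccf3eed}.
That is 4 commits.

4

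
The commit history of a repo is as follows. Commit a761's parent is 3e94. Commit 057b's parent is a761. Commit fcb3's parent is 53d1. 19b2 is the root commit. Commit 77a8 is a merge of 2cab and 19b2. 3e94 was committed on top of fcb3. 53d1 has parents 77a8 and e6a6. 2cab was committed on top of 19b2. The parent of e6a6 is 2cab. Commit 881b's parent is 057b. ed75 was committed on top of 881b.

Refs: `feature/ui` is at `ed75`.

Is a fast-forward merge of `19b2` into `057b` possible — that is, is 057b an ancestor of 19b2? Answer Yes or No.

No

A fast-forward from 057b to 19b2 is possible iff 057b is an ancestor of 19b2.
Ancestors of 19b2: {19b2}.
057b is not among them, so fast-forward is not possible.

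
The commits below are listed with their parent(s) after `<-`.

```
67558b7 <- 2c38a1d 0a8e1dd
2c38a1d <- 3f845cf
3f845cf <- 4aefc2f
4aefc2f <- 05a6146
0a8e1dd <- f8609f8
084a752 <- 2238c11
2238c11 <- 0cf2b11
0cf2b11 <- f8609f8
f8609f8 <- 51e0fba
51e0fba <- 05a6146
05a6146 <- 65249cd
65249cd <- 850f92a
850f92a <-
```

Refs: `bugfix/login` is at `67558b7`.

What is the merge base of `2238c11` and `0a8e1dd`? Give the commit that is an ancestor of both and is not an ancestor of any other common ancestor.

Ancestors of 2238c11: {05a6146, 0cf2b11, 2238c11, 51e0fba, 65249cd, 850f92a, f8609f8}.
Ancestors of 0a8e1dd: {05a6146, 0a8e1dd, 51e0fba, 65249cd, 850f92a, f8609f8}.
Common ancestors: {05a6146, 51e0fba, 65249cd, 850f92a, f8609f8}.
Among these, f8609f8 is not an ancestor of any other common ancestor — it is the merge base.

f8609f8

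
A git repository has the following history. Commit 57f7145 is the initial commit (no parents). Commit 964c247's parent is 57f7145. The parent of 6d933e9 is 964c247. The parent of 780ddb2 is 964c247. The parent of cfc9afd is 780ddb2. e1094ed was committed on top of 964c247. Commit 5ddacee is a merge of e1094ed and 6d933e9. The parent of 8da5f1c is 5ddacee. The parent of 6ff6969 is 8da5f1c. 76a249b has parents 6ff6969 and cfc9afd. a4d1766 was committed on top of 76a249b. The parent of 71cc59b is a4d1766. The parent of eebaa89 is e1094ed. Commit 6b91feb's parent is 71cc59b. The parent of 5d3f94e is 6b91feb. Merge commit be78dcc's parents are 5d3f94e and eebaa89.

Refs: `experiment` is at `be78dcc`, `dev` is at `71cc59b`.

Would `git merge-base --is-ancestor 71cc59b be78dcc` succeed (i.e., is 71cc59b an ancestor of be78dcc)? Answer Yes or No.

Yes

Ancestors of be78dcc (commits reachable by following parents): {57f7145, 5d3f94e, 5ddacee, 6b91feb, 6d933e9, 6ff6969, 71cc59b, 76a249b, 780ddb2, 8da5f1c, 964c247, a4d1766, be78dcc, cfc9afd, e1094ed, eebaa89}.
71cc59b is in that set, so it is an ancestor of be78dcc.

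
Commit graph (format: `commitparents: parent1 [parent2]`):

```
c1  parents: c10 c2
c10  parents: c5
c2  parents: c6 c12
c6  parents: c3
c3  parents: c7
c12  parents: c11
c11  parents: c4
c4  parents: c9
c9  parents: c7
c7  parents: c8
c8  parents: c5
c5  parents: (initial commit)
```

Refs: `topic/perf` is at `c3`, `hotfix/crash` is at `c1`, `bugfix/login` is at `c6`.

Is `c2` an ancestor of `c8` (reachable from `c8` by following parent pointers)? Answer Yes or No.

No

Ancestors of c8: {c5, c8}.
c2 is not in that set, so it is not an ancestor of c8.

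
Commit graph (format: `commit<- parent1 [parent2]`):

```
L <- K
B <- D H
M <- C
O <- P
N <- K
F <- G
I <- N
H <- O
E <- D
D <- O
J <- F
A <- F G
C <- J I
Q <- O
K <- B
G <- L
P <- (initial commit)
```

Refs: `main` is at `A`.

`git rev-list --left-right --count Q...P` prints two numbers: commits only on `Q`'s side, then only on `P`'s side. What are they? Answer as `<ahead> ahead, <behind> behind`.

2 ahead, 0 behind

Reachable from Q: {O, P, Q}.
Reachable from P: {P}.
Only in Q's history (ahead): {O, Q} — 2.
Only in P's history (behind): {} — 0.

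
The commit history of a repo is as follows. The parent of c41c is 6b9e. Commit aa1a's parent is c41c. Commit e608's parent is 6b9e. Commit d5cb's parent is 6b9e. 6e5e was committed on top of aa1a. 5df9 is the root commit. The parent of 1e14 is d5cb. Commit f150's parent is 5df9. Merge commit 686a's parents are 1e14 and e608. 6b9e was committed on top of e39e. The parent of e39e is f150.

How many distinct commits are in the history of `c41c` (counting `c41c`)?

5

Walking parent pointers from c41c: reachable set = {5df9, 6b9e, c41c, e39e, f150}.
That is 5 commits.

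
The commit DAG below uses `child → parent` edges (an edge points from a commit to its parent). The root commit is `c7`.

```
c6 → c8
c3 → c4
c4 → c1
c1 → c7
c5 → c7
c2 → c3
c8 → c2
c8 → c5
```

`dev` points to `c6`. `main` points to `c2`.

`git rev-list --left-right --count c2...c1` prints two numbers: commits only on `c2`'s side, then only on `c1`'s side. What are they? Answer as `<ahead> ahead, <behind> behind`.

Reachable from c2: {c1, c2, c3, c4, c7}.
Reachable from c1: {c1, c7}.
Only in c2's history (ahead): {c2, c3, c4} — 3.
Only in c1's history (behind): {} — 0.

3 ahead, 0 behind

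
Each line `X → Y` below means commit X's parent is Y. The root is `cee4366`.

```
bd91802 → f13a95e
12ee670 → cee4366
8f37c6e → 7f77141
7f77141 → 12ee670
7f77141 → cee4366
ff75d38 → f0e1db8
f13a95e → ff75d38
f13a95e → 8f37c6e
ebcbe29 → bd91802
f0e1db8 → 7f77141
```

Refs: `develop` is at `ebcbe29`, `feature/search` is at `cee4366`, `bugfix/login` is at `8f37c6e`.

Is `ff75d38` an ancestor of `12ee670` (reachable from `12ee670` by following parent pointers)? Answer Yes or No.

No

Ancestors of 12ee670: {12ee670, cee4366}.
ff75d38 is not in that set, so it is not an ancestor of 12ee670.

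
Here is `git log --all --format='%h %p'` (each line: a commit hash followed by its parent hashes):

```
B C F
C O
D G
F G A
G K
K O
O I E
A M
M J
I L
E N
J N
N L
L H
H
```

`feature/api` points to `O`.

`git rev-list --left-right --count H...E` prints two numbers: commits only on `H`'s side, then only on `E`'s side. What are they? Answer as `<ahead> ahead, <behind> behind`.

0 ahead, 3 behind

Reachable from H: {H}.
Reachable from E: {E, H, L, N}.
Only in H's history (ahead): {} — 0.
Only in E's history (behind): {E, L, N} — 3.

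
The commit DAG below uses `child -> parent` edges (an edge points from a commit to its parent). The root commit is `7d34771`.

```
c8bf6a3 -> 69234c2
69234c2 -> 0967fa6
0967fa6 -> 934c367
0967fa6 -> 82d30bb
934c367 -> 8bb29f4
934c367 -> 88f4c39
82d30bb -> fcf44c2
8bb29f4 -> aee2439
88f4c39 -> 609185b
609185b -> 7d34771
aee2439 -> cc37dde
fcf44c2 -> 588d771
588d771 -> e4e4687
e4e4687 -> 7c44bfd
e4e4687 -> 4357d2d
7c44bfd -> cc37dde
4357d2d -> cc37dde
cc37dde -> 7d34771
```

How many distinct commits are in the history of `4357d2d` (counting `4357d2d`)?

Walking parent pointers from 4357d2d: reachable set = {4357d2d, 7d34771, cc37dde}.
That is 3 commits.

3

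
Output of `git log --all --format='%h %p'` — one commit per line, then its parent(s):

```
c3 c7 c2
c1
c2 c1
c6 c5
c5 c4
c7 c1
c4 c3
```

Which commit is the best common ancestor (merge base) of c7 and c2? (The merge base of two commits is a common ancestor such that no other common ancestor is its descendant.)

c1

Ancestors of c7: {c1, c7}.
Ancestors of c2: {c1, c2}.
Common ancestors: {c1}.
The only common ancestor is c1, so it is the merge base.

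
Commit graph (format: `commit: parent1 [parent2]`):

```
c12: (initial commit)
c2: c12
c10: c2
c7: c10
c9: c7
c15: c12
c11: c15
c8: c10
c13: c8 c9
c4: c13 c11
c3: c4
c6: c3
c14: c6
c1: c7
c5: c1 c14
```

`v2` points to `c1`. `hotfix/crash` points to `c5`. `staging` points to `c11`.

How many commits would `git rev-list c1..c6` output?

Reachable from c6: {c10, c11, c12, c13, c15, c2, c3, c4, c6, c7, c8, c9}.
Reachable from c1: {c1, c10, c12, c2, c7}.
In c6's history but not c1's: {c11, c13, c15, c3, c4, c6, c8, c9} — 8 commits.

8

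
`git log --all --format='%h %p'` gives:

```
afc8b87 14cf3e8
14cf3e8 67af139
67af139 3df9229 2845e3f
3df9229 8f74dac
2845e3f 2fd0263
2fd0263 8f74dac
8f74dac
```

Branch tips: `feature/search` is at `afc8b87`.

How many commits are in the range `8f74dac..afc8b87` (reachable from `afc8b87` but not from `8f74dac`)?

Reachable from afc8b87: {14cf3e8, 2845e3f, 2fd0263, 3df9229, 67af139, 8f74dac, afc8b87}.
Reachable from 8f74dac: {8f74dac}.
In afc8b87's history but not 8f74dac's: {14cf3e8, 2845e3f, 2fd0263, 3df9229, 67af139, afc8b87} — 6 commits.

6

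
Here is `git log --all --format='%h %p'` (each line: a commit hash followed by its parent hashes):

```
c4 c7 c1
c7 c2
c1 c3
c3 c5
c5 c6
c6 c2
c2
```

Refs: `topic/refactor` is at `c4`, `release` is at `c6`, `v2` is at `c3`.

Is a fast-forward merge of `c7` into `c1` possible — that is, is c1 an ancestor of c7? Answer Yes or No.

A fast-forward from c1 to c7 is possible iff c1 is an ancestor of c7.
Ancestors of c7: {c2, c7}.
c1 is not among them, so fast-forward is not possible.

No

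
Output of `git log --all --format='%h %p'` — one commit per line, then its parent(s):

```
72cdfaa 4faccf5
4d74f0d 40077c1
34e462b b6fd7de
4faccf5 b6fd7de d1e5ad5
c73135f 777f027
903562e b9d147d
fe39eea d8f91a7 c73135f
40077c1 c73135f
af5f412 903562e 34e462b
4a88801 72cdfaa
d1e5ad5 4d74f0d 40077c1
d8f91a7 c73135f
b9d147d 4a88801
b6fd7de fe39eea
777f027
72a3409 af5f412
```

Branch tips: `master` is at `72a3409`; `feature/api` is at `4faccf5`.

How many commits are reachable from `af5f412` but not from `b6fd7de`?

10

Reachable from af5f412: {34e462b, 40077c1, 4a88801, 4d74f0d, 4faccf5, 72cdfaa, 777f027, 903562e, af5f412, b6fd7de, b9d147d, c73135f, d1e5ad5, d8f91a7, fe39eea}.
Reachable from b6fd7de: {777f027, b6fd7de, c73135f, d8f91a7, fe39eea}.
In af5f412's history but not b6fd7de's: {34e462b, 40077c1, 4a88801, 4d74f0d, 4faccf5, 72cdfaa, 903562e, af5f412, b9d147d, d1e5ad5} — 10 commits.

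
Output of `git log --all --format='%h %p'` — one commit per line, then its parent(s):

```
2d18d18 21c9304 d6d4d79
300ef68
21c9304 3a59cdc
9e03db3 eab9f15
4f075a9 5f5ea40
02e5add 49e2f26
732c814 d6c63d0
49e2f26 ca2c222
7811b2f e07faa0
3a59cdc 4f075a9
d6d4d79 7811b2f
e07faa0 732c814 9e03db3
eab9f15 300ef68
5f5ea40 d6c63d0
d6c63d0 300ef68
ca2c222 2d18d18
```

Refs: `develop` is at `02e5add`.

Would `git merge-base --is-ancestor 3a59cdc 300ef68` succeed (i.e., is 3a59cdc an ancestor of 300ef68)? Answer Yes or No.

No

Ancestors of 300ef68: {300ef68}.
3a59cdc is not in that set, so it is not an ancestor of 300ef68.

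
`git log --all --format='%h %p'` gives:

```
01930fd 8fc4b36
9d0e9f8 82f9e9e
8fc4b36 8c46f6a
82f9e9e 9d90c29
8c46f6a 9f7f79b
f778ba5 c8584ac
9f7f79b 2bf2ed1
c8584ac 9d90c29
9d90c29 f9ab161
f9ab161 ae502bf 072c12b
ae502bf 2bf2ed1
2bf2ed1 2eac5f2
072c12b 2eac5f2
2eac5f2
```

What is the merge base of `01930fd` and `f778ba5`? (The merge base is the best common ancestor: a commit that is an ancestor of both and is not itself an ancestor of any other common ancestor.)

2bf2ed1

Ancestors of 01930fd: {01930fd, 2bf2ed1, 2eac5f2, 8c46f6a, 8fc4b36, 9f7f79b}.
Ancestors of f778ba5: {072c12b, 2bf2ed1, 2eac5f2, 9d90c29, ae502bf, c8584ac, f778ba5, f9ab161}.
Common ancestors: {2bf2ed1, 2eac5f2}.
Among these, 2bf2ed1 is not an ancestor of any other common ancestor — it is the merge base.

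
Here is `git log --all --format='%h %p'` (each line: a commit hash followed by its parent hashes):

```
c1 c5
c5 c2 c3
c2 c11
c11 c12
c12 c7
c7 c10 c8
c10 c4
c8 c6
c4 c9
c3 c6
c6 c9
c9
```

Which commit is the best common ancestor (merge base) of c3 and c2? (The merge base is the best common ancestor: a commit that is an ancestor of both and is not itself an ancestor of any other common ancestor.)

c6

Ancestors of c3: {c3, c6, c9}.
Ancestors of c2: {c10, c11, c12, c2, c4, c6, c7, c8, c9}.
Common ancestors: {c6, c9}.
Among these, c6 is not an ancestor of any other common ancestor — it is the merge base.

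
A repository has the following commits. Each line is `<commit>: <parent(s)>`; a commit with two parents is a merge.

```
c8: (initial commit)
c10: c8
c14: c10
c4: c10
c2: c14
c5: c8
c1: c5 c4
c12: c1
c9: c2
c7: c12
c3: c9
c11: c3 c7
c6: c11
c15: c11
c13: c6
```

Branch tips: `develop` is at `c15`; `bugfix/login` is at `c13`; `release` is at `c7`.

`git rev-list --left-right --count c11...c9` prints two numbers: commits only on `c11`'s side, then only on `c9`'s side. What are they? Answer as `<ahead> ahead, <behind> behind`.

7 ahead, 0 behind

Reachable from c11: {c1, c10, c11, c12, c14, c2, c3, c4, c5, c7, c8, c9}.
Reachable from c9: {c10, c14, c2, c8, c9}.
Only in c11's history (ahead): {c1, c11, c12, c3, c4, c5, c7} — 7.
Only in c9's history (behind): {} — 0.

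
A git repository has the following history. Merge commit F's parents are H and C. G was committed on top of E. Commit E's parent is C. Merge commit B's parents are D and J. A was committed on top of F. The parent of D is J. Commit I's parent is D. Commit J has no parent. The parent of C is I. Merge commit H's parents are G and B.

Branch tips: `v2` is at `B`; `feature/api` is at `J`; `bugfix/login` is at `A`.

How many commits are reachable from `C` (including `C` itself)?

Walking parent pointers from C: reachable set = {C, D, I, J}.
That is 4 commits.

4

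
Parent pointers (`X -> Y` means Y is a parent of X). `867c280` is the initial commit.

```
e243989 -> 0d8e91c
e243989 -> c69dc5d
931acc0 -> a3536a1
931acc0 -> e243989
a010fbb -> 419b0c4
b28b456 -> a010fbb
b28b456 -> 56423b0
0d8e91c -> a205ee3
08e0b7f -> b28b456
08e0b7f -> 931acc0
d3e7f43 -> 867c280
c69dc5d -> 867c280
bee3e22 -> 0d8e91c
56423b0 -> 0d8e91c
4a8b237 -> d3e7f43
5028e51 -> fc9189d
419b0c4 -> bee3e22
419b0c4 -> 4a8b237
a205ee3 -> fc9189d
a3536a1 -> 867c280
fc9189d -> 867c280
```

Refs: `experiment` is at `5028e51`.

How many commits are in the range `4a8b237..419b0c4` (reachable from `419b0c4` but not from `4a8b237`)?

5

Reachable from 419b0c4: {0d8e91c, 419b0c4, 4a8b237, 867c280, a205ee3, bee3e22, d3e7f43, fc9189d}.
Reachable from 4a8b237: {4a8b237, 867c280, d3e7f43}.
In 419b0c4's history but not 4a8b237's: {0d8e91c, 419b0c4, a205ee3, bee3e22, fc9189d} — 5 commits.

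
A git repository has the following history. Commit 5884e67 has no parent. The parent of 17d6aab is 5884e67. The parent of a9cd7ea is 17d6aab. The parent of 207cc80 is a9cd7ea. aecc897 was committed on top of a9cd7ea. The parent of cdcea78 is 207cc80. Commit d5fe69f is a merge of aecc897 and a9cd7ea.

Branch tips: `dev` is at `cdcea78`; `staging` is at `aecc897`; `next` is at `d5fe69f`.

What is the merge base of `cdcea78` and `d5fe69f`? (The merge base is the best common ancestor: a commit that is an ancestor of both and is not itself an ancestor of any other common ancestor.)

a9cd7ea

Ancestors of cdcea78: {17d6aab, 207cc80, 5884e67, a9cd7ea, cdcea78}.
Ancestors of d5fe69f: {17d6aab, 5884e67, a9cd7ea, aecc897, d5fe69f}.
Common ancestors: {17d6aab, 5884e67, a9cd7ea}.
Among these, a9cd7ea is not an ancestor of any other common ancestor — it is the merge base.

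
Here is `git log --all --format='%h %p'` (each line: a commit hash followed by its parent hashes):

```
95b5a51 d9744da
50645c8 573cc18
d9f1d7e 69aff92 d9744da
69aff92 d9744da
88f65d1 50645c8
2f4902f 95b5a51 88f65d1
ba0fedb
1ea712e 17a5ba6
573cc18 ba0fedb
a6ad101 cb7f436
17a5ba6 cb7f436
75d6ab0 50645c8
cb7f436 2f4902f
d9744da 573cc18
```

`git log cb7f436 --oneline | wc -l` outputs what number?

Walking parent pointers from cb7f436: reachable set = {2f4902f, 50645c8, 573cc18, 88f65d1, 95b5a51, ba0fedb, cb7f436, d9744da}.
That is 8 commits.

8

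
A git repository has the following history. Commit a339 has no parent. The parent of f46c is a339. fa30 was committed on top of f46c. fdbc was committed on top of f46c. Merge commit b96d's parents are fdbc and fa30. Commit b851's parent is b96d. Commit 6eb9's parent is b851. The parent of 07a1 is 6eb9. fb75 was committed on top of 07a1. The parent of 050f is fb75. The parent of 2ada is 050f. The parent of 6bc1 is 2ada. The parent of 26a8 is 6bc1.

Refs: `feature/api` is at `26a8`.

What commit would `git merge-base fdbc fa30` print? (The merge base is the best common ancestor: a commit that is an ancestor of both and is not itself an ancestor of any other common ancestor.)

f46c

Ancestors of fdbc: {a339, f46c, fdbc}.
Ancestors of fa30: {a339, f46c, fa30}.
Common ancestors: {a339, f46c}.
Among these, f46c is not an ancestor of any other common ancestor — it is the merge base.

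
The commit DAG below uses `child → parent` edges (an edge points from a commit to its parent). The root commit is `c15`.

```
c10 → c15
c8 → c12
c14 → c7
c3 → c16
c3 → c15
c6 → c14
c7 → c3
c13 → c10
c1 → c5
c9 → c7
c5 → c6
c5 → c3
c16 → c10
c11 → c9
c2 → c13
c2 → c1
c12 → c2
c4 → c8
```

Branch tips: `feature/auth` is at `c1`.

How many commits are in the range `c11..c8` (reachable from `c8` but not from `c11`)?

8

Reachable from c8: {c1, c10, c12, c13, c14, c15, c16, c2, c3, c5, c6, c7, c8}.
Reachable from c11: {c10, c11, c15, c16, c3, c7, c9}.
In c8's history but not c11's: {c1, c12, c13, c14, c2, c5, c6, c8} — 8 commits.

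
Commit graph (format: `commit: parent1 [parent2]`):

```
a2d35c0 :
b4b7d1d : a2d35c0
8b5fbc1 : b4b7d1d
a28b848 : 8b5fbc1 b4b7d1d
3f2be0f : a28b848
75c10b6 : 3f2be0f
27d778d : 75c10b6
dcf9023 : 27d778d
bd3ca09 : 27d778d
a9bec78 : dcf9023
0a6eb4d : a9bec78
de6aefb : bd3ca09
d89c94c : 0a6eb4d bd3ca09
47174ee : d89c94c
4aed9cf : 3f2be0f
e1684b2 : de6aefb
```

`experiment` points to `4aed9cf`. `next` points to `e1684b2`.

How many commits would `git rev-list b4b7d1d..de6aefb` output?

Reachable from de6aefb: {27d778d, 3f2be0f, 75c10b6, 8b5fbc1, a28b848, a2d35c0, b4b7d1d, bd3ca09, de6aefb}.
Reachable from b4b7d1d: {a2d35c0, b4b7d1d}.
In de6aefb's history but not b4b7d1d's: {27d778d, 3f2be0f, 75c10b6, 8b5fbc1, a28b848, bd3ca09, de6aefb} — 7 commits.

7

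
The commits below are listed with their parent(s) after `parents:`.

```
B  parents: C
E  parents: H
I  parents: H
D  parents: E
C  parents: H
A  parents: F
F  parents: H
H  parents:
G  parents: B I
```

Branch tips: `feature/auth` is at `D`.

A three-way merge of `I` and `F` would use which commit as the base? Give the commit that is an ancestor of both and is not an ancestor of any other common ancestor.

H

Ancestors of I: {H, I}.
Ancestors of F: {F, H}.
Common ancestors: {H}.
The only common ancestor is H, so it is the merge base.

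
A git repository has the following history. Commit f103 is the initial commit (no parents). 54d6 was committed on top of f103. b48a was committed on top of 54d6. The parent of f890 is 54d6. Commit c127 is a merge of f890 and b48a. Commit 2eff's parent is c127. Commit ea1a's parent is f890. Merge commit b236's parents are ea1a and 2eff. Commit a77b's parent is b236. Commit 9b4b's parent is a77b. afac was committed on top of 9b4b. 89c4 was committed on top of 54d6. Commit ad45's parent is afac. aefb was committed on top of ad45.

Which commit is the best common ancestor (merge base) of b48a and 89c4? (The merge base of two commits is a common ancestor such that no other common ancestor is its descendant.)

Ancestors of b48a: {54d6, b48a, f103}.
Ancestors of 89c4: {54d6, 89c4, f103}.
Common ancestors: {54d6, f103}.
Among these, 54d6 is not an ancestor of any other common ancestor — it is the merge base.

54d6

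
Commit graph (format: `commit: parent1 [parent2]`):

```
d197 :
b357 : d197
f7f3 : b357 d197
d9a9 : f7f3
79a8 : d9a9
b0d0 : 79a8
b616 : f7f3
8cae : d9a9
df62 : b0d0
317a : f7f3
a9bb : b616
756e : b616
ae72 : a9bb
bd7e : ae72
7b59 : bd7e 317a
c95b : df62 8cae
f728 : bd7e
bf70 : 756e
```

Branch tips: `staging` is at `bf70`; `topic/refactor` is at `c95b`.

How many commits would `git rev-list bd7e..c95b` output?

6

Reachable from c95b: {79a8, 8cae, b0d0, b357, c95b, d197, d9a9, df62, f7f3}.
Reachable from bd7e: {a9bb, ae72, b357, b616, bd7e, d197, f7f3}.
In c95b's history but not bd7e's: {79a8, 8cae, b0d0, c95b, d9a9, df62} — 6 commits.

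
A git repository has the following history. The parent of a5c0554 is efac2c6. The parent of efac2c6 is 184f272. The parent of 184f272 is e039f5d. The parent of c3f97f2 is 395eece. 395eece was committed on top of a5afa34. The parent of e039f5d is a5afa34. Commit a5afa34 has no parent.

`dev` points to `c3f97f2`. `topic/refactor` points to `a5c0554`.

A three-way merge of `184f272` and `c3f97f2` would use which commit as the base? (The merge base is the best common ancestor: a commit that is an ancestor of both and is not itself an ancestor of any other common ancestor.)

Ancestors of 184f272: {184f272, a5afa34, e039f5d}.
Ancestors of c3f97f2: {395eece, a5afa34, c3f97f2}.
Common ancestors: {a5afa34}.
The only common ancestor is a5afa34, so it is the merge base.

a5afa34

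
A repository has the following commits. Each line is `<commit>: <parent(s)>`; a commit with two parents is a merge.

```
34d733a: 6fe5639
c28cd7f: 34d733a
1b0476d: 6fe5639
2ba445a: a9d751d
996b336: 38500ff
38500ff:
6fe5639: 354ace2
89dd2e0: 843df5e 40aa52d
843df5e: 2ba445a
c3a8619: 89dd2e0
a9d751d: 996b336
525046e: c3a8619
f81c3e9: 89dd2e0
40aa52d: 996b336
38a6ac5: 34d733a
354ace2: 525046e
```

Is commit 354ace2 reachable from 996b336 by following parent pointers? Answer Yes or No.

Ancestors of 996b336: {38500ff, 996b336}.
354ace2 is not in that set, so it is not an ancestor of 996b336.

No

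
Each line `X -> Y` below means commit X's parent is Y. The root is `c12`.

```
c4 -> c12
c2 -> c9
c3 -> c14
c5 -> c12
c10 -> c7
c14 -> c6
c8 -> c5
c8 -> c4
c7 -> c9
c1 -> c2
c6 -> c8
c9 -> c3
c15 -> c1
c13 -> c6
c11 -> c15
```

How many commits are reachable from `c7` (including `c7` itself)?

Walking parent pointers from c7: reachable set = {c12, c14, c3, c4, c5, c6, c7, c8, c9}.
That is 9 commits.

9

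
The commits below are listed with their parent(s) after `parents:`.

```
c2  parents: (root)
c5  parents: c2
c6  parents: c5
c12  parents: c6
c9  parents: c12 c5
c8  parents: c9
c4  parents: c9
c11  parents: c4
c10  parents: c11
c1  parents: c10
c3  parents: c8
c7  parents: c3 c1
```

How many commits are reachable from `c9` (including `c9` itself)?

Walking parent pointers from c9: reachable set = {c12, c2, c5, c6, c9}.
That is 5 commits.

5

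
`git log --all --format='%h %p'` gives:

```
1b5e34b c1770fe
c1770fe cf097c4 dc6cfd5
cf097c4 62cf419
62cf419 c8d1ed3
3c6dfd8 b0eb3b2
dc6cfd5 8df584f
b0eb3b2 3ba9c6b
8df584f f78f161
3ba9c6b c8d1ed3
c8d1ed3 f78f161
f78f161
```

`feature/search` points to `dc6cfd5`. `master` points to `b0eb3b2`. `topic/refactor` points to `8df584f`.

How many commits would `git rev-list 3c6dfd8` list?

Walking parent pointers from 3c6dfd8: reachable set = {3ba9c6b, 3c6dfd8, b0eb3b2, c8d1ed3, f78f161}.
That is 5 commits.

5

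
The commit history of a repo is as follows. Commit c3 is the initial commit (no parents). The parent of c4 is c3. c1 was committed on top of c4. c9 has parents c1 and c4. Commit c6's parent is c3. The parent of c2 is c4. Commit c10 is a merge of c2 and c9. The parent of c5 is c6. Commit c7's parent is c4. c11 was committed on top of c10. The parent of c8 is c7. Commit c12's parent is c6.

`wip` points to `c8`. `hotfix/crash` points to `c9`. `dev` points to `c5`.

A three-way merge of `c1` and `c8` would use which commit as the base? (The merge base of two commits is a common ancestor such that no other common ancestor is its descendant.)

Ancestors of c1: {c1, c3, c4}.
Ancestors of c8: {c3, c4, c7, c8}.
Common ancestors: {c3, c4}.
Among these, c4 is not an ancestor of any other common ancestor — it is the merge base.

c4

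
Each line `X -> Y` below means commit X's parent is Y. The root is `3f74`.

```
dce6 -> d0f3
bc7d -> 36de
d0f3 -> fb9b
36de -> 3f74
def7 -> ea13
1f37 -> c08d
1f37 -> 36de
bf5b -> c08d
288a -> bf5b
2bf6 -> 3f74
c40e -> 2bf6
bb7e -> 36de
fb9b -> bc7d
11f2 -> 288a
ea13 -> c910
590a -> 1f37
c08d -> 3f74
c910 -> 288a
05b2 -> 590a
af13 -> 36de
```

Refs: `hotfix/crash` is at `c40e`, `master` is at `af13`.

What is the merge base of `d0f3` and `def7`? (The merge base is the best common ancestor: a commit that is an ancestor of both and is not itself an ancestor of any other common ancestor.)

3f74

Ancestors of d0f3: {36de, 3f74, bc7d, d0f3, fb9b}.
Ancestors of def7: {288a, 3f74, bf5b, c08d, c910, def7, ea13}.
Common ancestors: {3f74}.
The only common ancestor is 3f74, so it is the merge base.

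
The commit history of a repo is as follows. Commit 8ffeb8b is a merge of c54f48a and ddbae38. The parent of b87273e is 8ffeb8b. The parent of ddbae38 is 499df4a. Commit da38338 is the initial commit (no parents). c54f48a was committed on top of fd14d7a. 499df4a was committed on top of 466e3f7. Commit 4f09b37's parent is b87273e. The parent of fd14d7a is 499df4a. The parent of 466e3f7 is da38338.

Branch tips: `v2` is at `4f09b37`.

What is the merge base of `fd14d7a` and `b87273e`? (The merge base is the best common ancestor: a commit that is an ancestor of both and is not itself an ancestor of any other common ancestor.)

Ancestors of fd14d7a: {466e3f7, 499df4a, da38338, fd14d7a}.
Ancestors of b87273e: {466e3f7, 499df4a, 8ffeb8b, b87273e, c54f48a, da38338, ddbae38, fd14d7a}.
Common ancestors: {466e3f7, 499df4a, da38338, fd14d7a}.
Among these, fd14d7a is not an ancestor of any other common ancestor — it is the merge base.

fd14d7a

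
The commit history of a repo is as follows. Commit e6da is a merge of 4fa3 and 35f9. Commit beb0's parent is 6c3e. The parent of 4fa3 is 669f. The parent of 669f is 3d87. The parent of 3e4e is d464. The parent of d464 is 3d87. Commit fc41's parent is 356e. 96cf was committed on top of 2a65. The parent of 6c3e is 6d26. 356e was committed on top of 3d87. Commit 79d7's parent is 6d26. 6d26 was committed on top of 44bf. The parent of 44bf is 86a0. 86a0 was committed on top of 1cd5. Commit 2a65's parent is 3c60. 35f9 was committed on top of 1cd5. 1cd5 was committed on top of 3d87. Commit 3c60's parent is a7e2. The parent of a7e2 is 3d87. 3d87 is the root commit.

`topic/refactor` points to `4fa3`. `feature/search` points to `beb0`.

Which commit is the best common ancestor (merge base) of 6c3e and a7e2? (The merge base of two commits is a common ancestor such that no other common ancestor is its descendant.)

Ancestors of 6c3e: {1cd5, 3d87, 44bf, 6c3e, 6d26, 86a0}.
Ancestors of a7e2: {3d87, a7e2}.
Common ancestors: {3d87}.
The only common ancestor is 3d87, so it is the merge base.

3d87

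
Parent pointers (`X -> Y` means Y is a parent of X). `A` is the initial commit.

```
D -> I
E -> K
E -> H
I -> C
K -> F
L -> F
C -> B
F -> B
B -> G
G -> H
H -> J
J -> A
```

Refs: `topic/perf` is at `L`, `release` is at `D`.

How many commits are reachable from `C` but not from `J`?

Reachable from C: {A, B, C, G, H, J}.
Reachable from J: {A, J}.
In C's history but not J's: {B, C, G, H} — 4 commits.

4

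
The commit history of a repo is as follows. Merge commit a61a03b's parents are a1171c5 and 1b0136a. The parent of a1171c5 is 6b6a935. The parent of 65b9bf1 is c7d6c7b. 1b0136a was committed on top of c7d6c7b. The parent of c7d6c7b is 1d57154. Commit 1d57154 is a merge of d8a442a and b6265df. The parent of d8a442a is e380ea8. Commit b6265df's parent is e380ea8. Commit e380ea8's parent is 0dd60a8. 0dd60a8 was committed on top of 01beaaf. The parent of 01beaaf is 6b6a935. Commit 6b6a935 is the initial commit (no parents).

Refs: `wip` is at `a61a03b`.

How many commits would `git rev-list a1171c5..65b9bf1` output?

Reachable from 65b9bf1: {01beaaf, 0dd60a8, 1d57154, 65b9bf1, 6b6a935, b6265df, c7d6c7b, d8a442a, e380ea8}.
Reachable from a1171c5: {6b6a935, a1171c5}.
In 65b9bf1's history but not a1171c5's: {01beaaf, 0dd60a8, 1d57154, 65b9bf1, b6265df, c7d6c7b, d8a442a, e380ea8} — 8 commits.

8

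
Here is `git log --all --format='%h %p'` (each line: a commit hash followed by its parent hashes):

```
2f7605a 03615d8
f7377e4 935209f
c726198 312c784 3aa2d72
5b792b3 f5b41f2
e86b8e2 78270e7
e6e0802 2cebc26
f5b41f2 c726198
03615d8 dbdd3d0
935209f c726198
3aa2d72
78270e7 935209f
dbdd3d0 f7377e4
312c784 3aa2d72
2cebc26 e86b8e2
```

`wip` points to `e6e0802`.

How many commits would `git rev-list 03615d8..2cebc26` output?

3

Reachable from 2cebc26: {2cebc26, 312c784, 3aa2d72, 78270e7, 935209f, c726198, e86b8e2}.
Reachable from 03615d8: {03615d8, 312c784, 3aa2d72, 935209f, c726198, dbdd3d0, f7377e4}.
In 2cebc26's history but not 03615d8's: {2cebc26, 78270e7, e86b8e2} — 3 commits.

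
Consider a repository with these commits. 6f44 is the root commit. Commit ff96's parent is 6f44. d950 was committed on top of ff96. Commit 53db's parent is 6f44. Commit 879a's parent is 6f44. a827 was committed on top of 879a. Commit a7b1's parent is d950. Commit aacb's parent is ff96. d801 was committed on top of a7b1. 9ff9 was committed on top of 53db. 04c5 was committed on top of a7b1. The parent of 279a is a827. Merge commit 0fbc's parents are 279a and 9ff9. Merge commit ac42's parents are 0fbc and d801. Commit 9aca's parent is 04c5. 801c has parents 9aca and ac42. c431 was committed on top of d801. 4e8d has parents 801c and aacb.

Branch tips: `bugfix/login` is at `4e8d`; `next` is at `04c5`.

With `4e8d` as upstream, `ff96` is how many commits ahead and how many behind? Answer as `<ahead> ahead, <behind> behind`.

0 ahead, 15 behind

Reachable from ff96: {6f44, ff96}.
Reachable from 4e8d: {04c5, 0fbc, 279a, 4e8d, 53db, 6f44, 801c, 879a, 9aca, 9ff9, a7b1, a827, aacb, ac42, d801, d950, ff96}.
Only in ff96's history (ahead): {} — 0.
Only in 4e8d's history (behind): {04c5, 0fbc, 279a, 4e8d, 53db, 801c, 879a, 9aca, 9ff9, a7b1, a827, aacb, ac42, d801, d950} — 15.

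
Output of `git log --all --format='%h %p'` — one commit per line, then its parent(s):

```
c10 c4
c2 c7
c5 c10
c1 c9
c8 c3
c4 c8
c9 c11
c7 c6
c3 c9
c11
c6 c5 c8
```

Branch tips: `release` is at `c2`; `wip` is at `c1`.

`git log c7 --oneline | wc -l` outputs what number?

9

Walking parent pointers from c7: reachable set = {c10, c11, c3, c4, c5, c6, c7, c8, c9}.
That is 9 commits.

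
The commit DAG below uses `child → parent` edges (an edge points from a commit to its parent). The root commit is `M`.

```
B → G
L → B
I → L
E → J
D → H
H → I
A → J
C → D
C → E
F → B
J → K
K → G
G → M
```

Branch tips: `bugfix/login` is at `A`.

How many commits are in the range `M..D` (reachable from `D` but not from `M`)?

Reachable from D: {B, D, G, H, I, L, M}.
Reachable from M: {M}.
In D's history but not M's: {B, D, G, H, I, L} — 6 commits.

6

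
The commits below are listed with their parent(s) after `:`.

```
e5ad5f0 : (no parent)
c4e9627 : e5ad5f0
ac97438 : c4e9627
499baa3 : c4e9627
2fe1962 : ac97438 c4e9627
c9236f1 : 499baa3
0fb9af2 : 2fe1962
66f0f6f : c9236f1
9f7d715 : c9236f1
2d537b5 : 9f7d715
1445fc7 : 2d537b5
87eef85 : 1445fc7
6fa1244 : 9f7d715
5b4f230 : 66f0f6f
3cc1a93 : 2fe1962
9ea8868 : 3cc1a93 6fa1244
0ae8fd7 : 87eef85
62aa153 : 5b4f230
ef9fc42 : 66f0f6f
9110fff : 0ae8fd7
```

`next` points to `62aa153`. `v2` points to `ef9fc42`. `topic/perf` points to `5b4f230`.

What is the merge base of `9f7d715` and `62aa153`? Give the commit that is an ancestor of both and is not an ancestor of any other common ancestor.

Ancestors of 9f7d715: {499baa3, 9f7d715, c4e9627, c9236f1, e5ad5f0}.
Ancestors of 62aa153: {499baa3, 5b4f230, 62aa153, 66f0f6f, c4e9627, c9236f1, e5ad5f0}.
Common ancestors: {499baa3, c4e9627, c9236f1, e5ad5f0}.
Among these, c9236f1 is not an ancestor of any other common ancestor — it is the merge base.

c9236f1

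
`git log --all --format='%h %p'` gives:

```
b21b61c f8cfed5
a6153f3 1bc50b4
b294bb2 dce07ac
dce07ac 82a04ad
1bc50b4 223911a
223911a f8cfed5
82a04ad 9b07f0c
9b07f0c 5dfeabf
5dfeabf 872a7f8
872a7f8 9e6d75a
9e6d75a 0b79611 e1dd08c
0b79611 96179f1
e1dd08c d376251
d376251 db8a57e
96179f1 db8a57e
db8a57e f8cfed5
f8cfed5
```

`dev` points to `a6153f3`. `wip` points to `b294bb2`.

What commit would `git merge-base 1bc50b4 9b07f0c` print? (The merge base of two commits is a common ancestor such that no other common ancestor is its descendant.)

f8cfed5

Ancestors of 1bc50b4: {1bc50b4, 223911a, f8cfed5}.
Ancestors of 9b07f0c: {0b79611, 5dfeabf, 872a7f8, 96179f1, 9b07f0c, 9e6d75a, d376251, db8a57e, e1dd08c, f8cfed5}.
Common ancestors: {f8cfed5}.
The only common ancestor is f8cfed5, so it is the merge base.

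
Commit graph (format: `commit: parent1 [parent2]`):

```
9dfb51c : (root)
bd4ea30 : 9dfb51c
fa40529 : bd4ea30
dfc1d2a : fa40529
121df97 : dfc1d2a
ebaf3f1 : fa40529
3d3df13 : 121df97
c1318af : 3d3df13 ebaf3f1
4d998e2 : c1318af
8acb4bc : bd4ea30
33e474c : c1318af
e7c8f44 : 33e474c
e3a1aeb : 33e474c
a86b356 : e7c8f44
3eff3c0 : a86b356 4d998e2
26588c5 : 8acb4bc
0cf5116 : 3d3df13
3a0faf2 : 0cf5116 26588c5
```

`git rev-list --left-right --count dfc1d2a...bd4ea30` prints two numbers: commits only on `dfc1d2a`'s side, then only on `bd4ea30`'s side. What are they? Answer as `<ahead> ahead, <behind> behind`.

2 ahead, 0 behind

Reachable from dfc1d2a: {9dfb51c, bd4ea30, dfc1d2a, fa40529}.
Reachable from bd4ea30: {9dfb51c, bd4ea30}.
Only in dfc1d2a's history (ahead): {dfc1d2a, fa40529} — 2.
Only in bd4ea30's history (behind): {} — 0.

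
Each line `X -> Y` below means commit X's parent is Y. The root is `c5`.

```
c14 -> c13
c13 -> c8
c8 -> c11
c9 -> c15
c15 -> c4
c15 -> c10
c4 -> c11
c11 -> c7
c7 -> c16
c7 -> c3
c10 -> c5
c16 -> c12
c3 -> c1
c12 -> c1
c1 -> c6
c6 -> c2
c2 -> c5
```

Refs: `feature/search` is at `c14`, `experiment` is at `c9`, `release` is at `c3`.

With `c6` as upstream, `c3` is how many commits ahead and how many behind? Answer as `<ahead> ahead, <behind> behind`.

2 ahead, 0 behind

Reachable from c3: {c1, c2, c3, c5, c6}.
Reachable from c6: {c2, c5, c6}.
Only in c3's history (ahead): {c1, c3} — 2.
Only in c6's history (behind): {} — 0.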